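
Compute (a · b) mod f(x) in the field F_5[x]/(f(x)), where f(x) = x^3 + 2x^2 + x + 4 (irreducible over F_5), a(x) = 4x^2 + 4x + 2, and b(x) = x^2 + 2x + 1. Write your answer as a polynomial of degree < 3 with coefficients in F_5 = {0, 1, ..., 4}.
a · b ≡ 2x^2 + 3x + 1 (mod f(x))

Multiply in F_5[x]: a(x)·b(x) = (4x^2 + 4x + 2)·(x^2 + 2x + 1) = 4x^4 + 2x^3 + 4x^2 + 3x + 2. This has degree ≥ 3, so divide by f(x) over F_5: 4x^4 + 2x^3 + 4x^2 + 3x + 2 = (4x + 4)·(x^3 + 2x^2 + x + 4) + (2x^2 + 3x + 1). Hence a·b ≡ 2x^2 + 3x + 1 (mod f). (F_5[x]/(f) is a field with 5^3 = 125 elements since f is irreducible of degree 3.)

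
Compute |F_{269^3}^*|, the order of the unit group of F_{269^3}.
|F_{269^3}^*| = 19465108

F_{269^3} has 269^3 = 19465109 elements; its multiplicative group consists of all nonzero elements, so |F_{269^3}^*| = 19465109 - 1 = 19465108. (It is cyclic since any finite subgroup of the multiplicative group of a field is cyclic.)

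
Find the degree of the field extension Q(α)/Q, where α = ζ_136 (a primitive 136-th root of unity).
[Q(α):Q] = 64

The minimal polynomial of ζ_136 over Q is the 136-th cyclotomic polynomial Φ_136(x), which is irreducible over Q and has degree φ(136) = 64. Hence [Q(α):Q] = φ(136) = 64.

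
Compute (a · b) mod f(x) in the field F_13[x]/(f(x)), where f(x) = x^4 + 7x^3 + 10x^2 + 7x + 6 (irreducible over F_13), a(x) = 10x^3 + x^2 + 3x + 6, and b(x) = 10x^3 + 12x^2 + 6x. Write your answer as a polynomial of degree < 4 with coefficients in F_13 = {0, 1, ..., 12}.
a · b ≡ 7x^3 + 3x^2 + 12x + 12 (mod f(x))

Multiply in F_13[x]: a(x)·b(x) = (10x^3 + x^2 + 3x + 6)·(10x^3 + 12x^2 + 6x) = 9x^6 + 11x^4 + 11x^3 + 12x^2 + 10x. This has degree ≥ 4, so divide by f(x) over F_13: 9x^6 + 11x^4 + 11x^3 + 12x^2 + 10x = (9x^2 + 2x + 11)·(x^4 + 7x^3 + 10x^2 + 7x + 6) + (7x^3 + 3x^2 + 12x + 12). Hence a·b ≡ 7x^3 + 3x^2 + 12x + 12 (mod f). (F_13[x]/(f) is a field with 13^4 = 28561 elements since f is irreducible of degree 4.)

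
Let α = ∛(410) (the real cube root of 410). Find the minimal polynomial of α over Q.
m_α(x) = x^3 - 410

α satisfies α^3 = 410, so x^3 - 410 annihilates α. By the rational root test, a rational root p/q (in lowest terms) of x^3 - 410 would satisfy p^3 = 410 q^3, forcing q = 1 and p^3 = 410; but 410 is not a perfect cube, contradiction. A monic cubic over Q with no rational root is irreducible (any nontrivial factorization would include a linear factor). Hence x^3 - 410 is the minimal polynomial of α, and in particular [Q(α):Q] = 3.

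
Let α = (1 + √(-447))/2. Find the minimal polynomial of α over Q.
m_α(x) = x^2 - x + 112

From 2α - 1 = √(-447), squaring gives (2α - 1)^2 = -447, i.e. 4α^2 - 4α + 1 = -447, so α^2 - α + (1 + 447)/4 = 0. Since -447 ≡ 1 (mod 4), (1 + 447)/4 = 112 ∈ Z. The polynomial x^2 - x + 112 has discriminant 1 - 4·(112) = -447, which is not a perfect square in Q (d = -447 is squarefree and ≠ 1), so x^2 - x + 112 is irreducible over Q. It is the minimal polynomial of α.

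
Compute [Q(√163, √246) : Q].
[Q(√163, √246) : Q] = 4

[Q(√163):Q] = 2 (min poly x^2 - 163, irreducible since 163 is squarefree > 1). For the top step, suppose √246 ∈ Q(√163), say √246 = c + d√163 with c, d ∈ Q. Squaring: 246 = c^2 + 163d^2 + 2cd√163. Since √163 ∉ Q this forces 2cd = 0. If d = 0 then √246 = c ∈ Q, contradicting 246 squarefree > 1. If c = 0 then 246 = 163d^2, so 163·246 = (163d)^2 is a perfect square in Q — but 163·246 = 40098 is not a perfect square (since 163 and 246 are distinct squarefree integers). Contradiction. Hence √246 ∉ Q(√163), so x^2 - 246 stays irreducible over Q(√163) and [Q(√163, √246) : Q(√163)] = 2. By the tower law, [Q(√163, √246) : Q] = 2 · 2 = 4.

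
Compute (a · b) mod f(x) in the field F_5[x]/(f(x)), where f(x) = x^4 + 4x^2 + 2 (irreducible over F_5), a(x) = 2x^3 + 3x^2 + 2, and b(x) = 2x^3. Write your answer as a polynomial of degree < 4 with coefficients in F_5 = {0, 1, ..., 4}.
a · b ≡ x^2 + 3x + 2 (mod f(x))

Multiply in F_5[x]: a(x)·b(x) = (2x^3 + 3x^2 + 2)·(2x^3) = 4x^6 + x^5 + 4x^3. This has degree ≥ 4, so divide by f(x) over F_5: 4x^6 + x^5 + 4x^3 = (4x^2 + x + 4)·(x^4 + 4x^2 + 2) + (x^2 + 3x + 2). Hence a·b ≡ x^2 + 3x + 2 (mod f). (F_5[x]/(f) is a field with 5^4 = 625 elements since f is irreducible of degree 4.)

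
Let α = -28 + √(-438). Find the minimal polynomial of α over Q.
m_α(x) = x^2 + 56x + 1222

From α + 28 = √(-438), squaring gives (α + 28)^2 = -438, i.e. α^2 + 56α + 784 = -438, so α^2 + 56α + 1222 = 0. The discriminant of x^2 + 56x + 1222 is (56)^2 - 4·(1222) = 3136 - 4888 = -1752, and 4·(-438) is not a perfect square in Q since -438 is squarefree and ≠ 1. Hence x^2 + 56x + 1222 is irreducible over Q and is the minimal polynomial of α.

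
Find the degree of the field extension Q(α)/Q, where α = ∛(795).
[Q(α):Q] = 3

The minimal polynomial of α is x^3 - 795, irreducible over Q since 795 is not a perfect cube (so x^3 - 795 has no rational root). Hence [Q(α):Q] = deg(m_α) = 3.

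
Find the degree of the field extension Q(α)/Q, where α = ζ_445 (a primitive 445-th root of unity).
[Q(α):Q] = 352

The minimal polynomial of ζ_445 over Q is the 445-th cyclotomic polynomial Φ_445(x), which is irreducible over Q and has degree φ(445) = 352. Hence [Q(α):Q] = φ(445) = 352.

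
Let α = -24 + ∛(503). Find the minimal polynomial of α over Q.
m_α(x) = x^3 + 72x^2 + 1728x + 13321

Set β = α + 24 = ∛(503), so β^3 = 503. Then (α + 24)^3 - 503 = 0, i.e. α is a root of g(x) = (x + 24)^3 - 503 = x^3 + 72x^2 + 1728x + 13321. Since g(x) = h(x + 24) where h(x) = x^3 - 503, and h is irreducible over Q (because 503 is not a perfect cube, so h has no rational root, and a monic cubic with no rational root is irreducible), g is also irreducible (irreducibility is preserved under the substitution x → x + 24). Hence m_α(x) = x^3 + 72x^2 + 1728x + 13321.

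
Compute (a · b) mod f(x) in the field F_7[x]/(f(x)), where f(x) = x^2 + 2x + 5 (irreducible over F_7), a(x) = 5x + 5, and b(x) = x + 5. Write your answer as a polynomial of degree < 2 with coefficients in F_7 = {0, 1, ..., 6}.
a · b ≡ 6x (mod f(x))

Multiply in F_7[x]: a(x)·b(x) = (5x + 5)·(x + 5) = 5x^2 + 2x + 4. This has degree ≥ 2, so divide by f(x) over F_7: 5x^2 + 2x + 4 = (5)·(x^2 + 2x + 5) + (6x). Hence a·b ≡ 6x (mod f). (F_7[x]/(f) is a field with 7^2 = 49 elements since f is irreducible of degree 2.)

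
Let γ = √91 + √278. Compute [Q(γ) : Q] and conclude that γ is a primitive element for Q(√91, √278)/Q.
[Q(γ) : Q] = 4 (equivalently, Q(γ) = Q(√91, √278))

Obviously Q(γ) ⊆ Q(√91, √278), and [Q(√91, √278):Q] = 4 (since 91, 278 are distinct squarefree integers > 1 with 25298 not a perfect square). To show equality we compute the minimal polynomial of γ. From γ = √91 + √278: γ^2 = 91 + 2√(25298) + 278 = 369 + 2√(25298), so γ^2 - 369 = 2√(25298); squaring, (γ^2 - 369)^2 = 4·25298, i.e. γ^4 - 738γ^2 + 136161 - 101192 = 0, i.e. γ^4 - 738γ^2 + 34969 = 0. So γ is a root of x^4 - 738x^2 + 34969. This polynomial is irreducible over Q: it has no rational root (each ±√91 ± √278 is irrational), and any factorization into two quadratics over Q would force √(25298) ∈ Q (pairing opposite roots) or √91, √278 ∈ Q (other pairings), all impossible. Hence [Q(γ):Q] = 4 = [Q(√91, √278):Q], so Q(γ) = Q(√91, √278).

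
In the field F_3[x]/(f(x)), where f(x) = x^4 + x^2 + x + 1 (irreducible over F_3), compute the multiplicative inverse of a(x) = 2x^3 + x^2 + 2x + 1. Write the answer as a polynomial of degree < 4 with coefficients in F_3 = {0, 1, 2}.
a(x)^(-1) ≡ 2x^3 + x (mod f(x))

Since f is irreducible over F_3, F_3[x]/(f) is a field and a(x) ≠ 0 has an inverse. Apply the extended Euclidean algorithm to f(x) and a(x) in F_3[x]: f(x) = (2x + 2)·a(x) + (x^2 + x + 2);  a(x) = (2x + 2)·(x^2 + x + 2) + (2x);  (x^2 + x + 2) = (2x + 2)·(2x) + (2). The last nonzero remainder is the constant 2 = gcd(f, a) in F_3. Back-substituting through the division chain expresses 2 = s(x)·a(x) + t(x)·f(x) with s(x) ≡ x^3 + 2x (mod f), so (x^3 + 2x)·a(x) ≡ 2 (mod f). Multiplying by 2^(-1) ≡ 2 in F_3 gives a(x)^(-1) ≡ 2·(x^3 + 2x) ≡ 2x^3 + x (mod f). Check: (2x^3 + x^2 + 2x + 1)·(2x^3 + x) = x^6 + 2x^5 + 2x^2 + x ≡ 1 (mod x^4 + x^2 + x + 1).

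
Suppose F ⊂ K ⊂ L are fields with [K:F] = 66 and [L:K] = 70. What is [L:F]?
[L:F] = 4620

The tower law says that for any tower of field extensions F ⊂ K ⊂ L with finite degrees, [L:F] = [L:K] · [K:F]. Here this gives [L:F] = 70 · 66 = 4620.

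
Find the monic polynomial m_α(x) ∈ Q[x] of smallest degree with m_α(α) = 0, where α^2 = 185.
m_α(x) = x^2 - 185

α satisfies α^2 - 185 = 0, so x^2 - 185 annihilates α. Since d = 185 is squarefree and ≠ 1, it is not a perfect square in Q, so x^2 - 185 has no rational root and is therefore irreducible over Q (a degree-2 polynomial over a field is irreducible iff it has no root). Hence m_α(x) = x^2 - 185.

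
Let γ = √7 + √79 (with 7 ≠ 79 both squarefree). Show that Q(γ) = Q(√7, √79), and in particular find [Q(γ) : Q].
[Q(γ) : Q] = 4 (equivalently, Q(γ) = Q(√7, √79))

Obviously Q(γ) ⊆ Q(√7, √79), and [Q(√7, √79):Q] = 4 (since 7, 79 are distinct squarefree integers > 1 with 553 not a perfect square). To show equality we compute the minimal polynomial of γ. From γ = √7 + √79: γ^2 = 7 + 2√(553) + 79 = 86 + 2√(553), so γ^2 - 86 = 2√(553); squaring, (γ^2 - 86)^2 = 4·553, i.e. γ^4 - 172γ^2 + 7396 - 2212 = 0, i.e. γ^4 - 172γ^2 + 5184 = 0. So γ is a root of x^4 - 172x^2 + 5184. This polynomial is irreducible over Q: it has no rational root (each ±√7 ± √79 is irrational), and any factorization into two quadratics over Q would force √(553) ∈ Q (pairing opposite roots) or √7, √79 ∈ Q (other pairings), all impossible. Hence [Q(γ):Q] = 4 = [Q(√7, √79):Q], so Q(γ) = Q(√7, √79).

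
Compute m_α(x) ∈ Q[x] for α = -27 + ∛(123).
m_α(x) = x^3 + 81x^2 + 2187x + 19560

Set β = α + 27 = ∛(123), so β^3 = 123. Then (α + 27)^3 - 123 = 0, i.e. α is a root of g(x) = (x + 27)^3 - 123 = x^3 + 81x^2 + 2187x + 19560. Since g(x) = h(x + 27) where h(x) = x^3 - 123, and h is irreducible over Q (because 123 is not a perfect cube, so h has no rational root, and a monic cubic with no rational root is irreducible), g is also irreducible (irreducibility is preserved under the substitution x → x + 27). Hence m_α(x) = x^3 + 81x^2 + 2187x + 19560.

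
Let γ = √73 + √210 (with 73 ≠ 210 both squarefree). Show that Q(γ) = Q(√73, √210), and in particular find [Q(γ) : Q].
[Q(γ) : Q] = 4 (equivalently, Q(γ) = Q(√73, √210))

Obviously Q(γ) ⊆ Q(√73, √210), and [Q(√73, √210):Q] = 4 (since 73, 210 are distinct squarefree integers > 1 with 15330 not a perfect square). To show equality we compute the minimal polynomial of γ. From γ = √73 + √210: γ^2 = 73 + 2√(15330) + 210 = 283 + 2√(15330), so γ^2 - 283 = 2√(15330); squaring, (γ^2 - 283)^2 = 4·15330, i.e. γ^4 - 566γ^2 + 80089 - 61320 = 0, i.e. γ^4 - 566γ^2 + 18769 = 0. So γ is a root of x^4 - 566x^2 + 18769. This polynomial is irreducible over Q: it has no rational root (each ±√73 ± √210 is irrational), and any factorization into two quadratics over Q would force √(15330) ∈ Q (pairing opposite roots) or √73, √210 ∈ Q (other pairings), all impossible. Hence [Q(γ):Q] = 4 = [Q(√73, √210):Q], so Q(γ) = Q(√73, √210).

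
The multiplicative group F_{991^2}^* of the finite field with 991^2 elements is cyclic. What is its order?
|F_{991^2}^*| = 982080

F_{991^2} has 991^2 = 982081 elements; its multiplicative group consists of all nonzero elements, so |F_{991^2}^*| = 982081 - 1 = 982080. (It is cyclic since any finite subgroup of the multiplicative group of a field is cyclic.)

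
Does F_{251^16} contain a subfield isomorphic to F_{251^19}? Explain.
No: F_{251^19} is not a subfield of F_{251^16}

F_{p^m} embeds in F_{p^n} iff m | n. Here 19 ∤ 16 (since 16 = 0·19 + 16 with remainder 16 ≠ 0), so F_{251^19} is not a subfield of F_{251^16}. Equivalently: if it were, the tower law would give 19 = [F_{251^19}:F_251] dividing [F_{251^16}:F_251] = 16, contradiction.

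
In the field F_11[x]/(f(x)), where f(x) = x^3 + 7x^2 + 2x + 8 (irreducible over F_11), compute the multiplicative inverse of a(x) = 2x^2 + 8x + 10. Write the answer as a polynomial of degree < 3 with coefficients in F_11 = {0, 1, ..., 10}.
a(x)^(-1) ≡ 7x^2 + x (mod f(x))

Since f is irreducible over F_11, F_11[x]/(f) is a field and a(x) ≠ 0 has an inverse. Apply the extended Euclidean algorithm to f(x) and a(x) in F_11[x]: f(x) = (6x + 7)·a(x) + (7x + 4);  a(x) = (5x + 3)·(7x + 4) + (9). The last nonzero remainder is the constant 9 = gcd(f, a) in F_11. Back-substituting through the division chain expresses 9 = s(x)·a(x) + t(x)·f(x) with s(x) ≡ 8x^2 + 9x (mod f), so (8x^2 + 9x)·a(x) ≡ 9 (mod f). Multiplying by 9^(-1) ≡ 5 in F_11 gives a(x)^(-1) ≡ 5·(8x^2 + 9x) ≡ 7x^2 + x (mod f). Check: (2x^2 + 8x + 10)·(7x^2 + x) = 3x^4 + 3x^3 + x^2 + 10x ≡ 1 (mod x^3 + 7x^2 + 2x + 8).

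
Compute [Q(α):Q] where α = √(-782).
[Q(α):Q] = 2

[Q(α):Q] equals the degree of the minimal polynomial of α. Here α^2 = -782 and x^2 + 782 is irreducible (d = -782 is squarefree, ≠ 1, hence not a square), so deg(m_α) = 2. Thus [Q(α):Q] = 2.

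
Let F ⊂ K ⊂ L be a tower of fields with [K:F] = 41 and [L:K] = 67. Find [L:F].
[L:F] = 2747

The tower law says that for any tower of field extensions F ⊂ K ⊂ L with finite degrees, [L:F] = [L:K] · [K:F]. Here this gives [L:F] = 67 · 41 = 2747.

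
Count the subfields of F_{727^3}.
F_{727^3} has 2 subfields

The subfields of F_{p^n} are exactly the fields F_{p^d} for d | n (each is the fixed field of the unique index-d subgroup of Gal(F_{p^n}/F_p) ≅ Z/nZ). The divisors of n = 3 are {1, 3}, giving 2 subfields: F_{727^1}, F_{727^3}.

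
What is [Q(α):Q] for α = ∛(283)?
[Q(α):Q] = 3

The minimal polynomial of α is x^3 - 283, irreducible over Q since 283 is not a perfect cube (so x^3 - 283 has no rational root). Hence [Q(α):Q] = deg(m_α) = 3.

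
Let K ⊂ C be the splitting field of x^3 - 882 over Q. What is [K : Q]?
[K : Q] = 6

The roots of x^3 - 882 are ∛882, ω∛882, ω^2∛882 where ω = e^(2πi/3) is a primitive cube root of unity, so K = Q(∛882, ω). Now [Q(∛882):Q] = 3 (since 882 is not a perfect cube, x^3 - 882 is irreducible) and [Q(ω):Q] = 2. Both 2 and 3 divide [K:Q], and [K:Q] ≤ 3·2 = 6, so [K:Q] = 6. (Equivalently: Q(∛882) ⊂ R but ω ∉ R, so [K : Q(∛882)] = 2.)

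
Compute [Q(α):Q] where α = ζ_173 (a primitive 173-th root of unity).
[Q(α):Q] = 172

The minimal polynomial of ζ_173 over Q is the 173-th cyclotomic polynomial Φ_173(x), which is irreducible over Q and has degree φ(173) = 172. Hence [Q(α):Q] = φ(173) = 172.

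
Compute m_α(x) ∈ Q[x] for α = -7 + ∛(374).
m_α(x) = x^3 + 21x^2 + 147x - 31

Set β = α + 7 = ∛(374), so β^3 = 374. Then (α + 7)^3 - 374 = 0, i.e. α is a root of g(x) = (x + 7)^3 - 374 = x^3 + 21x^2 + 147x - 31. Since g(x) = h(x + 7) where h(x) = x^3 - 374, and h is irreducible over Q (because 374 is not a perfect cube, so h has no rational root, and a monic cubic with no rational root is irreducible), g is also irreducible (irreducibility is preserved under the substitution x → x + 7). Hence m_α(x) = x^3 + 21x^2 + 147x - 31.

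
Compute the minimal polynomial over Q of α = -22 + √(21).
m_α(x) = x^2 + 44x + 463

From α + 22 = √(21), squaring gives (α + 22)^2 = 21, i.e. α^2 + 44α + 484 = 21, so α^2 + 44α + 463 = 0. The discriminant of x^2 + 44x + 463 is (44)^2 - 4·(463) = 1936 - 1852 = 84, and 4·(21) is not a perfect square in Q since 21 is squarefree and ≠ 1. Hence x^2 + 44x + 463 is irreducible over Q and is the minimal polynomial of α.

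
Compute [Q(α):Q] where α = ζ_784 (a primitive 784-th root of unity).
[Q(α):Q] = 336

The minimal polynomial of ζ_784 over Q is the 784-th cyclotomic polynomial Φ_784(x), which is irreducible over Q and has degree φ(784) = 336. Hence [Q(α):Q] = φ(784) = 336.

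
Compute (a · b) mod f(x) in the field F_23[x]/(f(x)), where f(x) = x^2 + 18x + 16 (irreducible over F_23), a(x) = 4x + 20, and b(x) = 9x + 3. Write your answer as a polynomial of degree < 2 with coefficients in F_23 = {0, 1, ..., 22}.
a · b ≡ 4x + 13 (mod f(x))

Multiply in F_23[x]: a(x)·b(x) = (4x + 20)·(9x + 3) = 13x^2 + 8x + 14. This has degree ≥ 2, so divide by f(x) over F_23: 13x^2 + 8x + 14 = (13)·(x^2 + 18x + 16) + (4x + 13). Hence a·b ≡ 4x + 13 (mod f). (F_23[x]/(f) is a field with 23^2 = 529 elements since f is irreducible of degree 2.)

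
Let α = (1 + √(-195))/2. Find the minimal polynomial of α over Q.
m_α(x) = x^2 - x + 49

From 2α - 1 = √(-195), squaring gives (2α - 1)^2 = -195, i.e. 4α^2 - 4α + 1 = -195, so α^2 - α + (1 + 195)/4 = 0. Since -195 ≡ 1 (mod 4), (1 + 195)/4 = 49 ∈ Z. The polynomial x^2 - x + 49 has discriminant 1 - 4·(49) = -195, which is not a perfect square in Q (d = -195 is squarefree and ≠ 1), so x^2 - x + 49 is irreducible over Q. It is the minimal polynomial of α.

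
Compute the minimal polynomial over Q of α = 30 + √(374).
m_α(x) = x^2 - 60x + 526

From α - 30 = √(374), squaring gives (α - 30)^2 = 374, i.e. α^2 - 60α + 900 = 374, so α^2 - 60α + 526 = 0. The discriminant of x^2 - 60x + 526 is (-60)^2 - 4·(526) = 3600 - 2104 = 1496, and 4·(374) is not a perfect square in Q since 374 is squarefree and ≠ 1. Hence x^2 - 60x + 526 is irreducible over Q and is the minimal polynomial of α.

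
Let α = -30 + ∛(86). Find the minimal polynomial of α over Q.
m_α(x) = x^3 + 90x^2 + 2700x + 26914

Set β = α + 30 = ∛(86), so β^3 = 86. Then (α + 30)^3 - 86 = 0, i.e. α is a root of g(x) = (x + 30)^3 - 86 = x^3 + 90x^2 + 2700x + 26914. Since g(x) = h(x + 30) where h(x) = x^3 - 86, and h is irreducible over Q (because 86 is not a perfect cube, so h has no rational root, and a monic cubic with no rational root is irreducible), g is also irreducible (irreducibility is preserved under the substitution x → x + 30). Hence m_α(x) = x^3 + 90x^2 + 2700x + 26914.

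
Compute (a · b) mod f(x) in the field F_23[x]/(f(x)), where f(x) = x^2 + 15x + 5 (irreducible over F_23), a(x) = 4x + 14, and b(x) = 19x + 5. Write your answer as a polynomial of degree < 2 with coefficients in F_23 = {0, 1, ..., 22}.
a · b ≡ 20x + 12 (mod f(x))

Multiply in F_23[x]: a(x)·b(x) = (4x + 14)·(19x + 5) = 7x^2 + 10x + 1. This has degree ≥ 2, so divide by f(x) over F_23: 7x^2 + 10x + 1 = (7)·(x^2 + 15x + 5) + (20x + 12). Hence a·b ≡ 20x + 12 (mod f). (F_23[x]/(f) is a field with 23^2 = 529 elements since f is irreducible of degree 2.)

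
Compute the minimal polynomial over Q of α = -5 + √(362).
m_α(x) = x^2 + 10x - 337

From α + 5 = √(362), squaring gives (α + 5)^2 = 362, i.e. α^2 + 10α + 25 = 362, so α^2 + 10α - 337 = 0. The discriminant of x^2 + 10x - 337 is (10)^2 - 4·(-337) = 100 + 1348 = 1448, and 4·(362) is not a perfect square in Q since 362 is squarefree and ≠ 1. Hence x^2 + 10x - 337 is irreducible over Q and is the minimal polynomial of α.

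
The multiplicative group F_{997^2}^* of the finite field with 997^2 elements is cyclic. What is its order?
|F_{997^2}^*| = 994008

F_{997^2} has 997^2 = 994009 elements; its multiplicative group consists of all nonzero elements, so |F_{997^2}^*| = 994009 - 1 = 994008. (It is cyclic since any finite subgroup of the multiplicative group of a field is cyclic.)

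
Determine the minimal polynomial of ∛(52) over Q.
m_α(x) = x^3 - 52

α satisfies α^3 = 52, so x^3 - 52 annihilates α. By the rational root test, a rational root p/q (in lowest terms) of x^3 - 52 would satisfy p^3 = 52 q^3, forcing q = 1 and p^3 = 52; but 52 is not a perfect cube, contradiction. A monic cubic over Q with no rational root is irreducible (any nontrivial factorization would include a linear factor). Hence x^3 - 52 is the minimal polynomial of α, and in particular [Q(α):Q] = 3.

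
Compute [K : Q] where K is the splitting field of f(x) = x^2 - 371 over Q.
[K : Q] = 2

f(x) = x^2 - 371 factors as (x - √371)(x + √371). The splitting field is K = Q(√371). Since 371 is squarefree and > 1, it is not a perfect square, so x^2 - 371 is irreducible over Q and [Q(√371) : Q] = 2. Hence [K : Q] = 2.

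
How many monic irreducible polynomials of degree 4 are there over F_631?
There are 39632945940 monic irreducible polynomials of degree 4 over F_631

Each element of F_{631^4} that lies in no proper subfield is a root of exactly one monic irreducible of degree 4 over F_631, and each such polynomial has 4 distinct roots in F_{631^4}. By Möbius inversion the count is N_631(4) = (1/4) Σ_{d|4} μ(4/d) · 631^d = (1/4)(μ(4)·631^1 + μ(2)·631^2 + μ(1)·631^4) = 158531783760/4 = 39632945940.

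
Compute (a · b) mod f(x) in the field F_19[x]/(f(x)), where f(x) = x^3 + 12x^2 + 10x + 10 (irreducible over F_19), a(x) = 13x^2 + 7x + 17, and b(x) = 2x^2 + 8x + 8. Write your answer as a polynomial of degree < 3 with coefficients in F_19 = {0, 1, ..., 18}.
a · b ≡ x^2 + 10x + 5 (mod f(x))

Multiply in F_19[x]: a(x)·b(x) = (13x^2 + 7x + 17)·(2x^2 + 8x + 8) = 7x^4 + 4x^3 + 4x^2 + 2x + 3. This has degree ≥ 3, so divide by f(x) over F_19: 7x^4 + 4x^3 + 4x^2 + 2x + 3 = (7x + 15)·(x^3 + 12x^2 + 10x + 10) + (x^2 + 10x + 5). Hence a·b ≡ x^2 + 10x + 5 (mod f). (F_19[x]/(f) is a field with 19^3 = 6859 elements since f is irreducible of degree 3.)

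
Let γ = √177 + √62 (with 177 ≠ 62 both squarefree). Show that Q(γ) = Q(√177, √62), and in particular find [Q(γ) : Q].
[Q(γ) : Q] = 4 (equivalently, Q(γ) = Q(√177, √62))

Obviously Q(γ) ⊆ Q(√177, √62), and [Q(√177, √62):Q] = 4 (since 177, 62 are distinct squarefree integers > 1 with 10974 not a perfect square). To show equality we compute the minimal polynomial of γ. From γ = √177 + √62: γ^2 = 177 + 2√(10974) + 62 = 239 + 2√(10974), so γ^2 - 239 = 2√(10974); squaring, (γ^2 - 239)^2 = 4·10974, i.e. γ^4 - 478γ^2 + 57121 - 43896 = 0, i.e. γ^4 - 478γ^2 + 13225 = 0. So γ is a root of x^4 - 478x^2 + 13225. This polynomial is irreducible over Q: it has no rational root (each ±√177 ± √62 is irrational), and any factorization into two quadratics over Q would force √(10974) ∈ Q (pairing opposite roots) or √177, √62 ∈ Q (other pairings), all impossible. Hence [Q(γ):Q] = 4 = [Q(√177, √62):Q], so Q(γ) = Q(√177, √62).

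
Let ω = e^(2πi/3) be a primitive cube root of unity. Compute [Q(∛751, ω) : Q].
[Q(∛751, ω) : Q] = 6

[Q(∛751):Q] = 3 (min poly x^3 - 751, irreducible since 751 is not a perfect cube). [Q(ω):Q] = 2 (min poly x^2 + x + 1). Since Q(∛751) ⊂ R and ω ∉ R, we have ω ∉ Q(∛751), so x^2 + x + 1 remains irreducible over Q(∛751) and [Q(∛751, ω) : Q(∛751)] = 2. By the tower law, [Q(∛751, ω) : Q] = 3 · 2 = 6. (In fact Q(∛751, ω) is the splitting field of x^3 - 751 over Q.)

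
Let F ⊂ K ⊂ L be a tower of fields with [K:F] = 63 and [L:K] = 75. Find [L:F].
[L:F] = 4725

The tower law says that for any tower of field extensions F ⊂ K ⊂ L with finite degrees, [L:F] = [L:K] · [K:F]. Here this gives [L:F] = 75 · 63 = 4725.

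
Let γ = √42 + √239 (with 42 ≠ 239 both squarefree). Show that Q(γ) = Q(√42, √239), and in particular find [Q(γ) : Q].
[Q(γ) : Q] = 4 (equivalently, Q(γ) = Q(√42, √239))

Obviously Q(γ) ⊆ Q(√42, √239), and [Q(√42, √239):Q] = 4 (since 42, 239 are distinct squarefree integers > 1 with 10038 not a perfect square). To show equality we compute the minimal polynomial of γ. From γ = √42 + √239: γ^2 = 42 + 2√(10038) + 239 = 281 + 2√(10038), so γ^2 - 281 = 2√(10038); squaring, (γ^2 - 281)^2 = 4·10038, i.e. γ^4 - 562γ^2 + 78961 - 40152 = 0, i.e. γ^4 - 562γ^2 + 38809 = 0. So γ is a root of x^4 - 562x^2 + 38809. This polynomial is irreducible over Q: it has no rational root (each ±√42 ± √239 is irrational), and any factorization into two quadratics over Q would force √(10038) ∈ Q (pairing opposite roots) or √42, √239 ∈ Q (other pairings), all impossible. Hence [Q(γ):Q] = 4 = [Q(√42, √239):Q], so Q(γ) = Q(√42, √239).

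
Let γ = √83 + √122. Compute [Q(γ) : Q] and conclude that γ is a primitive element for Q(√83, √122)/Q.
[Q(γ) : Q] = 4 (equivalently, Q(γ) = Q(√83, √122))

Obviously Q(γ) ⊆ Q(√83, √122), and [Q(√83, √122):Q] = 4 (since 83, 122 are distinct squarefree integers > 1 with 10126 not a perfect square). To show equality we compute the minimal polynomial of γ. From γ = √83 + √122: γ^2 = 83 + 2√(10126) + 122 = 205 + 2√(10126), so γ^2 - 205 = 2√(10126); squaring, (γ^2 - 205)^2 = 4·10126, i.e. γ^4 - 410γ^2 + 42025 - 40504 = 0, i.e. γ^4 - 410γ^2 + 1521 = 0. So γ is a root of x^4 - 410x^2 + 1521. This polynomial is irreducible over Q: it has no rational root (each ±√83 ± √122 is irrational), and any factorization into two quadratics over Q would force √(10126) ∈ Q (pairing opposite roots) or √83, √122 ∈ Q (other pairings), all impossible. Hence [Q(γ):Q] = 4 = [Q(√83, √122):Q], so Q(γ) = Q(√83, √122).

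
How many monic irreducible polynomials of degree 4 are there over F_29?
There are 176610 monic irreducible polynomials of degree 4 over F_29

Each element of F_{29^4} that lies in no proper subfield is a root of exactly one monic irreducible of degree 4 over F_29, and each such polynomial has 4 distinct roots in F_{29^4}. By Möbius inversion the count is N_29(4) = (1/4) Σ_{d|4} μ(4/d) · 29^d = (1/4)(μ(4)·29^1 + μ(2)·29^2 + μ(1)·29^4) = 706440/4 = 176610.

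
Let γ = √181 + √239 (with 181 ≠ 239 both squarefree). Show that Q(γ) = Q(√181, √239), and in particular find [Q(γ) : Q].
[Q(γ) : Q] = 4 (equivalently, Q(γ) = Q(√181, √239))

Obviously Q(γ) ⊆ Q(√181, √239), and [Q(√181, √239):Q] = 4 (since 181, 239 are distinct squarefree integers > 1 with 43259 not a perfect square). To show equality we compute the minimal polynomial of γ. From γ = √181 + √239: γ^2 = 181 + 2√(43259) + 239 = 420 + 2√(43259), so γ^2 - 420 = 2√(43259); squaring, (γ^2 - 420)^2 = 4·43259, i.e. γ^4 - 840γ^2 + 176400 - 173036 = 0, i.e. γ^4 - 840γ^2 + 3364 = 0. So γ is a root of x^4 - 840x^2 + 3364. This polynomial is irreducible over Q: it has no rational root (each ±√181 ± √239 is irrational), and any factorization into two quadratics over Q would force √(43259) ∈ Q (pairing opposite roots) or √181, √239 ∈ Q (other pairings), all impossible. Hence [Q(γ):Q] = 4 = [Q(√181, √239):Q], so Q(γ) = Q(√181, √239).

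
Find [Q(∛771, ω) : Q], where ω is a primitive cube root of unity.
[Q(∛771, ω) : Q] = 6

[Q(∛771):Q] = 3 (min poly x^3 - 771, irreducible since 771 is not a perfect cube). [Q(ω):Q] = 2 (min poly x^2 + x + 1). Since Q(∛771) ⊂ R and ω ∉ R, we have ω ∉ Q(∛771), so x^2 + x + 1 remains irreducible over Q(∛771) and [Q(∛771, ω) : Q(∛771)] = 2. By the tower law, [Q(∛771, ω) : Q] = 3 · 2 = 6. (In fact Q(∛771, ω) is the splitting field of x^3 - 771 over Q.)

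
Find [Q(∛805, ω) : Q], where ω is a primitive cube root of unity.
[Q(∛805, ω) : Q] = 6

[Q(∛805):Q] = 3 (min poly x^3 - 805, irreducible since 805 is not a perfect cube). [Q(ω):Q] = 2 (min poly x^2 + x + 1). Since Q(∛805) ⊂ R and ω ∉ R, we have ω ∉ Q(∛805), so x^2 + x + 1 remains irreducible over Q(∛805) and [Q(∛805, ω) : Q(∛805)] = 2. By the tower law, [Q(∛805, ω) : Q] = 3 · 2 = 6. (In fact Q(∛805, ω) is the splitting field of x^3 - 805 over Q.)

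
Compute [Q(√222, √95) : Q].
[Q(√222, √95) : Q] = 4

[Q(√222):Q] = 2 (min poly x^2 - 222, irreducible since 222 is squarefree > 1). For the top step, suppose √95 ∈ Q(√222), say √95 = c + d√222 with c, d ∈ Q. Squaring: 95 = c^2 + 222d^2 + 2cd√222. Since √222 ∉ Q this forces 2cd = 0. If d = 0 then √95 = c ∈ Q, contradicting 95 squarefree > 1. If c = 0 then 95 = 222d^2, so 222·95 = (222d)^2 is a perfect square in Q — but 222·95 = 21090 is not a perfect square (since 222 and 95 are distinct squarefree integers). Contradiction. Hence √95 ∉ Q(√222), so x^2 - 95 stays irreducible over Q(√222) and [Q(√222, √95) : Q(√222)] = 2. By the tower law, [Q(√222, √95) : Q] = 2 · 2 = 4.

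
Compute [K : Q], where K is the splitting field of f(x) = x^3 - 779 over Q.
[K : Q] = 6

The roots of x^3 - 779 are ∛779, ω∛779, ω^2∛779 where ω = e^(2πi/3) is a primitive cube root of unity, so K = Q(∛779, ω). Now [Q(∛779):Q] = 3 (since 779 is not a perfect cube, x^3 - 779 is irreducible) and [Q(ω):Q] = 2. Both 2 and 3 divide [K:Q], and [K:Q] ≤ 3·2 = 6, so [K:Q] = 6. (Equivalently: Q(∛779) ⊂ R but ω ∉ R, so [K : Q(∛779)] = 2.)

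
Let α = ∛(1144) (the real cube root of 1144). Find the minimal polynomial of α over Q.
m_α(x) = x^3 - 1144

α satisfies α^3 = 1144, so x^3 - 1144 annihilates α. By the rational root test, a rational root p/q (in lowest terms) of x^3 - 1144 would satisfy p^3 = 1144 q^3, forcing q = 1 and p^3 = 1144; but 1144 is not a perfect cube, contradiction. A monic cubic over Q with no rational root is irreducible (any nontrivial factorization would include a linear factor). Hence x^3 - 1144 is the minimal polynomial of α, and in particular [Q(α):Q] = 3.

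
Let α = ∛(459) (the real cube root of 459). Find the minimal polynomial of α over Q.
m_α(x) = x^3 - 459

α satisfies α^3 = 459, so x^3 - 459 annihilates α. By the rational root test, a rational root p/q (in lowest terms) of x^3 - 459 would satisfy p^3 = 459 q^3, forcing q = 1 and p^3 = 459; but 459 is not a perfect cube, contradiction. A monic cubic over Q with no rational root is irreducible (any nontrivial factorization would include a linear factor). Hence x^3 - 459 is the minimal polynomial of α, and in particular [Q(α):Q] = 3.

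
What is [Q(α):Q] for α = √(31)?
[Q(α):Q] = 2

[Q(α):Q] equals the degree of the minimal polynomial of α. Here α^2 = 31 and x^2 - 31 is irreducible (d = 31 is squarefree, ≠ 1, hence not a square), so deg(m_α) = 2. Thus [Q(α):Q] = 2.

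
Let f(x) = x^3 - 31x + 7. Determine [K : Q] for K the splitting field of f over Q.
[K : Q] = 6

By the rational root test, any rational root of the monic integer polynomial f(x) = x^3 - 31x + 7 must be an integer dividing the constant term 7, i.e. one of ±{1, 7}. Evaluating: f(1) = -23, f(-1) = 37, f(7) = 133, f(-7) = -119; none is 0, so f has no rational root and is therefore irreducible over Q (a cubic with no linear factor over a field is irreducible). For an irreducible cubic, the Galois group is A_3 or S_3 according as the discriminant disc(f) = -4a^3 - 27b^2 = -4·(-31)^3 - 27·(7)^2 = 117841 is or is not a square in Q. Here disc(f) = 117841 is not a perfect square in Q, so the Galois group of f over Q is not contained in A_3 and must be all of S_3. The splitting field has degree |S_3| = 6 over Q, so [K : Q] = 6.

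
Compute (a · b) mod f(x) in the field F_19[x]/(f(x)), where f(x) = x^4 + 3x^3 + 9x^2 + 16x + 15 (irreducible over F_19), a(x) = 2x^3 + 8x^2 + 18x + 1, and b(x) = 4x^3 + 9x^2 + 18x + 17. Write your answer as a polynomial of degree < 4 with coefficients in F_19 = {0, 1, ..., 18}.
a · b ≡ 6x^3 + 5x^2 + 5x + 4 (mod f(x))

Multiply in F_19[x]: a(x)·b(x) = (2x^3 + 8x^2 + 18x + 1)·(4x^3 + 9x^2 + 18x + 17) = 8x^6 + 12x^5 + 9x^4 + 2x^3 + 13x^2 + x + 17. This has degree ≥ 4, so divide by f(x) over F_19: 8x^6 + 12x^5 + 9x^4 + 2x^3 + 13x^2 + x + 17 = (8x^2 + 7x + 11)·(x^4 + 3x^3 + 9x^2 + 16x + 15) + (6x^3 + 5x^2 + 5x + 4). Hence a·b ≡ 6x^3 + 5x^2 + 5x + 4 (mod f). (F_19[x]/(f) is a field with 19^4 = 130321 elements since f is irreducible of degree 4.)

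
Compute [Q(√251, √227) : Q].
[Q(√251, √227) : Q] = 4

[Q(√251):Q] = 2 (min poly x^2 - 251, irreducible since 251 is squarefree > 1). For the top step, suppose √227 ∈ Q(√251), say √227 = c + d√251 with c, d ∈ Q. Squaring: 227 = c^2 + 251d^2 + 2cd√251. Since √251 ∉ Q this forces 2cd = 0. If d = 0 then √227 = c ∈ Q, contradicting 227 squarefree > 1. If c = 0 then 227 = 251d^2, so 251·227 = (251d)^2 is a perfect square in Q — but 251·227 = 56977 is not a perfect square (since 251 and 227 are distinct squarefree integers). Contradiction. Hence √227 ∉ Q(√251), so x^2 - 227 stays irreducible over Q(√251) and [Q(√251, √227) : Q(√251)] = 2. By the tower law, [Q(√251, √227) : Q] = 2 · 2 = 4.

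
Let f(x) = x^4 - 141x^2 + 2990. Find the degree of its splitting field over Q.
[K : Q] = 4

Solving the quadratic in x^2: x^2 = (141 ± √(141^2 - 4·2990))/2 = (141 ± √7921)/2 = (141 ± 89)/2, giving x^2 = 115 or x^2 = 26. So f(x) = (x^2 - 115)(x^2 - 26) and the roots of f are ±√115, ±√26. Hence the splitting field is K = Q(√115, √26). Since 115 and 26 are distinct squarefree integers > 1, their product 2990 is not a perfect square, so √26 ∉ Q(√115). By the tower law [K:Q] = [Q(√115,√26):Q(√115)] · [Q(√115):Q] = 2 · 2 = 4.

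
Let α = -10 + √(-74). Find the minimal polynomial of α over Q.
m_α(x) = x^2 + 20x + 174

From α + 10 = √(-74), squaring gives (α + 10)^2 = -74, i.e. α^2 + 20α + 100 = -74, so α^2 + 20α + 174 = 0. The discriminant of x^2 + 20x + 174 is (20)^2 - 4·(174) = 400 - 696 = -296, and 4·(-74) is not a perfect square in Q since -74 is squarefree and ≠ 1. Hence x^2 + 20x + 174 is irreducible over Q and is the minimal polynomial of α.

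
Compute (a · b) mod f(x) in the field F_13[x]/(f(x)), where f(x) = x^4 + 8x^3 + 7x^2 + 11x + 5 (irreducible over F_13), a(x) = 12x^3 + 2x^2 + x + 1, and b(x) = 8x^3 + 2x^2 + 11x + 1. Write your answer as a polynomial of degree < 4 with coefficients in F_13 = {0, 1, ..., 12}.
a · b ≡ x^3 + 7x^2 + 9x + 2 (mod f(x))

Multiply in F_13[x]: a(x)·b(x) = (12x^3 + 2x^2 + x + 1)·(8x^3 + 2x^2 + 11x + 1) = 5x^6 + x^5 + x^4 + 5x^3 + 2x^2 + 12x + 1. This has degree ≥ 4, so divide by f(x) over F_13: 5x^6 + x^5 + x^4 + 5x^3 + 2x^2 + 12x + 1 = (5x^2 + 5)·(x^4 + 8x^3 + 7x^2 + 11x + 5) + (x^3 + 7x^2 + 9x + 2). Hence a·b ≡ x^3 + 7x^2 + 9x + 2 (mod f). (F_13[x]/(f) is a field with 13^4 = 28561 elements since f is irreducible of degree 4.)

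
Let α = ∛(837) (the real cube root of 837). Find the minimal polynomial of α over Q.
m_α(x) = x^3 - 837

α satisfies α^3 = 837, so x^3 - 837 annihilates α. By the rational root test, a rational root p/q (in lowest terms) of x^3 - 837 would satisfy p^3 = 837 q^3, forcing q = 1 and p^3 = 837; but 837 is not a perfect cube, contradiction. A monic cubic over Q with no rational root is irreducible (any nontrivial factorization would include a linear factor). Hence x^3 - 837 is the minimal polynomial of α, and in particular [Q(α):Q] = 3.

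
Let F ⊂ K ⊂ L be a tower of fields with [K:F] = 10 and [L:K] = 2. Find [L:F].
[L:F] = 20

The tower law says that for any tower of field extensions F ⊂ K ⊂ L with finite degrees, [L:F] = [L:K] · [K:F]. Here this gives [L:F] = 2 · 10 = 20.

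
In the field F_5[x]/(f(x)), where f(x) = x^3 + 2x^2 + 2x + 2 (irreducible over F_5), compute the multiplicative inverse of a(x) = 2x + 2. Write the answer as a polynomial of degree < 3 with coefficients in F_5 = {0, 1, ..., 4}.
a(x)^(-1) ≡ 2x^2 + 2x + 2 (mod f(x))

Since f is irreducible over F_5, F_5[x]/(f) is a field and a(x) ≠ 0 has an inverse. Apply the extended Euclidean algorithm to f(x) and a(x) in F_5[x]: f(x) = (3x^2 + 3x + 3)·a(x) + (1). The last nonzero remainder is the constant 1 = gcd(f, a) in F_5. Back-substituting through the division chain expresses 1 = s(x)·a(x) + t(x)·f(x) with s(x) ≡ 2x^2 + 2x + 2 (mod f), so a(x)^(-1) ≡ s(x) = 2x^2 + 2x + 2 (mod f). Check: (2x + 2)·(2x^2 + 2x + 2) = 4x^3 + 3x^2 + 3x + 4 ≡ 1 (mod x^3 + 2x^2 + 2x + 2).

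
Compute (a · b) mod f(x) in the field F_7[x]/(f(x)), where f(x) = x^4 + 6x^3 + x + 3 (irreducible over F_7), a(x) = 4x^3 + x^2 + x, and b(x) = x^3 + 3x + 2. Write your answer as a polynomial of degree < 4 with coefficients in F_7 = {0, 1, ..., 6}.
a · b ≡ 4x^3 + 2x^2 + 4x + 2 (mod f(x))

Multiply in F_7[x]: a(x)·b(x) = (4x^3 + x^2 + x)·(x^3 + 3x + 2) = 4x^6 + x^5 + 6x^4 + 4x^3 + 5x^2 + 2x. This has degree ≥ 4, so divide by f(x) over F_7: 4x^6 + x^5 + 6x^4 + 4x^3 + 5x^2 + 2x = (4x^2 + 5x + 4)·(x^4 + 6x^3 + x + 3) + (4x^3 + 2x^2 + 4x + 2). Hence a·b ≡ 4x^3 + 2x^2 + 4x + 2 (mod f). (F_7[x]/(f) is a field with 7^4 = 2401 elements since f is irreducible of degree 4.)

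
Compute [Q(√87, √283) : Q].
[Q(√87, √283) : Q] = 4

[Q(√87):Q] = 2 (min poly x^2 - 87, irreducible since 87 is squarefree > 1). For the top step, suppose √283 ∈ Q(√87), say √283 = c + d√87 with c, d ∈ Q. Squaring: 283 = c^2 + 87d^2 + 2cd√87. Since √87 ∉ Q this forces 2cd = 0. If d = 0 then √283 = c ∈ Q, contradicting 283 squarefree > 1. If c = 0 then 283 = 87d^2, so 87·283 = (87d)^2 is a perfect square in Q — but 87·283 = 24621 is not a perfect square (since 87 and 283 are distinct squarefree integers). Contradiction. Hence √283 ∉ Q(√87), so x^2 - 283 stays irreducible over Q(√87) and [Q(√87, √283) : Q(√87)] = 2. By the tower law, [Q(√87, √283) : Q] = 2 · 2 = 4.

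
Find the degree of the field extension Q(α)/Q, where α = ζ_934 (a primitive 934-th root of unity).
[Q(α):Q] = 466

The minimal polynomial of ζ_934 over Q is the 934-th cyclotomic polynomial Φ_934(x), which is irreducible over Q and has degree φ(934) = 466. Hence [Q(α):Q] = φ(934) = 466.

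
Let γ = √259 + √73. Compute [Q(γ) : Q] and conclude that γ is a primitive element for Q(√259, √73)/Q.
[Q(γ) : Q] = 4 (equivalently, Q(γ) = Q(√259, √73))

Obviously Q(γ) ⊆ Q(√259, √73), and [Q(√259, √73):Q] = 4 (since 259, 73 are distinct squarefree integers > 1 with 18907 not a perfect square). To show equality we compute the minimal polynomial of γ. From γ = √259 + √73: γ^2 = 259 + 2√(18907) + 73 = 332 + 2√(18907), so γ^2 - 332 = 2√(18907); squaring, (γ^2 - 332)^2 = 4·18907, i.e. γ^4 - 664γ^2 + 110224 - 75628 = 0, i.e. γ^4 - 664γ^2 + 34596 = 0. So γ is a root of x^4 - 664x^2 + 34596. This polynomial is irreducible over Q: it has no rational root (each ±√259 ± √73 is irrational), and any factorization into two quadratics over Q would force √(18907) ∈ Q (pairing opposite roots) or √259, √73 ∈ Q (other pairings), all impossible. Hence [Q(γ):Q] = 4 = [Q(√259, √73):Q], so Q(γ) = Q(√259, √73).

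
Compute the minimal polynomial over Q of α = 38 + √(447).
m_α(x) = x^2 - 76x + 997

From α - 38 = √(447), squaring gives (α - 38)^2 = 447, i.e. α^2 - 76α + 1444 = 447, so α^2 - 76α + 997 = 0. The discriminant of x^2 - 76x + 997 is (-76)^2 - 4·(997) = 5776 - 3988 = 1788, and 4·(447) is not a perfect square in Q since 447 is squarefree and ≠ 1. Hence x^2 - 76x + 997 is irreducible over Q and is the minimal polynomial of α.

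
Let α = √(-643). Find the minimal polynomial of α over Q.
m_α(x) = x^2 + 643

α satisfies α^2 + 643 = 0, so x^2 + 643 annihilates α. Since d = -643 is squarefree and ≠ 1, it is not a perfect square in Q, so x^2 + 643 has no rational root and is therefore irreducible over Q (a degree-2 polynomial over a field is irreducible iff it has no root). Hence m_α(x) = x^2 + 643.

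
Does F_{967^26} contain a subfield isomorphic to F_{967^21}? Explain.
No: F_{967^21} is not a subfield of F_{967^26}

F_{p^m} embeds in F_{p^n} iff m | n. Here 21 ∤ 26 (since 26 = 1·21 + 5 with remainder 5 ≠ 0), so F_{967^21} is not a subfield of F_{967^26}. Equivalently: if it were, the tower law would give 21 = [F_{967^21}:F_967] dividing [F_{967^26}:F_967] = 26, contradiction.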